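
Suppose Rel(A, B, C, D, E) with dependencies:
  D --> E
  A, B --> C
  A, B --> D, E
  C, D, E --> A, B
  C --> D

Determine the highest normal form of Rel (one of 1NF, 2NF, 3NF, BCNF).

Candidate keys: {A, B}, {C}. Prime attributes: {A, B, C}.
D --> E: {D}⁺ = {D, E}, which is not all of the attributes, so the left side is not a superkey — BCNF is violated.
D --> E determines the non-prime attribute {E} from a non-superkey — 3NF is violated.
Checking every proper subset of each key, none determines a non-prime attribute — 2NF is satisfied.

2NF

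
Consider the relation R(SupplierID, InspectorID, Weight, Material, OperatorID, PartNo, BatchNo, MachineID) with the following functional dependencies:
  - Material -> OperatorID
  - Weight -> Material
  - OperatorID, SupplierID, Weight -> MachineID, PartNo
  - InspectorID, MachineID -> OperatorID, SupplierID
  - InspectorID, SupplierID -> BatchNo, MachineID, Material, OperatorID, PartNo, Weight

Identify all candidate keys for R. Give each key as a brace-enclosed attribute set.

{InspectorID, MachineID}, {InspectorID, SupplierID}

{InspectorID} never appears on the right of any FD, so every key must include it.
{InspectorID, MachineID}⁺ = {BatchNo, InspectorID, MachineID, Material, OperatorID, PartNo, SupplierID, Weight}, which is every attribute, so {InspectorID, MachineID} is a candidate key.
{InspectorID, SupplierID}⁺ = {BatchNo, InspectorID, MachineID, Material, OperatorID, PartNo, SupplierID, Weight}, which is every attribute, so {InspectorID, SupplierID} is a candidate key.
No proper subset of any of these is a key, and no other minimal superkey exists.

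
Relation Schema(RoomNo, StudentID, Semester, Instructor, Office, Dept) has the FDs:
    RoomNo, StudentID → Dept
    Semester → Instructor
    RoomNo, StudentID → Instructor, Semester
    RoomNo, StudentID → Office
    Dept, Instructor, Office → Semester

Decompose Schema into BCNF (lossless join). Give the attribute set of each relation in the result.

Candidate key of the original relation: {RoomNo, StudentID}.
{Dept, Instructor, Office, RoomNo, Semester, StudentID}: {Semester} determines {Instructor, Semester} here but is not a superkey — split on Semester → Instructor, giving {Instructor, Semester} and {Dept, Office, RoomNo, Semester, StudentID}.
{Instructor, Semester} has no BCNF violation.
{Dept, Office, RoomNo, Semester, StudentID} has no BCNF violation.

{Dept, Office, RoomNo, Semester, StudentID}; {Instructor, Semester}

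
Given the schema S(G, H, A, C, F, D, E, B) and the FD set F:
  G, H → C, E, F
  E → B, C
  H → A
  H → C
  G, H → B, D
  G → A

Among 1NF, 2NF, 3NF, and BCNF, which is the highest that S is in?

Candidate key: {G, H}. Prime attributes: {G, H}.
E → B, C: {E}⁺ = {B, C, E}, which is not all of the attributes, so the left side is not a superkey — BCNF is violated.
E → B, C determines the non-prime attributes {B, C} from a non-superkey — 3NF is violated.
Since {G} ⊂ {G, H} and {G}⁺ ⊇ {A} with {A} non-prime, there is a partial dependency; 2NF fails.

1NF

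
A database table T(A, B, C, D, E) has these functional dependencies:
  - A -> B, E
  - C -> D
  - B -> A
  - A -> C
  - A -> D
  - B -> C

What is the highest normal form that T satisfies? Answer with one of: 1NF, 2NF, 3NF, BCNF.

2NF

Candidate keys: {A}, {B}. Prime attributes: {A, B}.
For C -> D we have {C}⁺ = {C, D}; {C} is not a superkey, so BCNF fails.
C -> D has non-prime {D} on the right and a non-superkey on the left, so 3NF fails.
With only single-attribute keys there can be no partial dependency, so 2NF holds.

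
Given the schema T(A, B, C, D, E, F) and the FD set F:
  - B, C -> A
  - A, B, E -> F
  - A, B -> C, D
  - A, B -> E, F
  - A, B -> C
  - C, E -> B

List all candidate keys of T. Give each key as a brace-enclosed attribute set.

{A, B}, {B, C}, {C, E}

Closure of {A, B} is {A, B, C, D, E, F}, the whole schema; {A, B} is a candidate key.
Closure of {B, C} is {A, B, C, D, E, F}, the whole schema; {B, C} is a candidate key.
Closure of {C, E} is {A, B, C, D, E, F}, the whole schema; {C, E} is a candidate key.
Any other superkey properly contains one of these, so there are no further candidate keys.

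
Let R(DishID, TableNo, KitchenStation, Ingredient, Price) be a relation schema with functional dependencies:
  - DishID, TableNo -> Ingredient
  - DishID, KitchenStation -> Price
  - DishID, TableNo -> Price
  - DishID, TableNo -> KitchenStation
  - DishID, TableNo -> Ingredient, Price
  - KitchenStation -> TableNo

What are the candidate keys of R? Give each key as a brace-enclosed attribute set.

{DishID, KitchenStation}, {DishID, TableNo}

No FD produces {DishID}, so it must be in every candidate key.
{DishID, KitchenStation} is a candidate key since {DishID, KitchenStation}⁺ = {DishID, Ingredient, KitchenStation, Price, TableNo} covers every attribute.
{DishID, TableNo} is a candidate key since {DishID, TableNo}⁺ = {DishID, Ingredient, KitchenStation, Price, TableNo} covers every attribute.
No proper subset of any of these is a key, and no other minimal superkey exists.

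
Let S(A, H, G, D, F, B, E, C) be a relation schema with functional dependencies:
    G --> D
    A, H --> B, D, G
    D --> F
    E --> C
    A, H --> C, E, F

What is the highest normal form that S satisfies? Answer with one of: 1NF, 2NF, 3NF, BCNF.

2NF

Candidate key: {A, H}. Prime attributes: {A, H}.
G --> D: {G}⁺ = {D, F, G}, which is not all of the attributes, so the left side is not a superkey — BCNF is violated.
G --> D determines the non-prime attribute {D} from a non-superkey — 3NF is violated.
Checking every proper subset of each key, none determines a non-prime attribute — 2NF is satisfied.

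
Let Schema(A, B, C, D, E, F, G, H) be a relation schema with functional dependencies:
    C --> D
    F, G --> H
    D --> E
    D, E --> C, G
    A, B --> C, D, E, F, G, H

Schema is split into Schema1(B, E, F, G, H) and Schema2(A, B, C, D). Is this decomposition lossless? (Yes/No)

Common attributes: {B}; their closure is {B}.
Schema1 ⊄ {B} and Schema2 ⊄ {B}, so the split is lossy.

No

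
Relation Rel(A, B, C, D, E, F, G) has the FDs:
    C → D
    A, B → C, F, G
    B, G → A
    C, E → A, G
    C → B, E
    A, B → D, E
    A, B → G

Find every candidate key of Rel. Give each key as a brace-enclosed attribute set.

{A, B}, {B, G}, {C}

{C}⁺ = {A, B, C, D, E, F, G} — all of the relation — so {C} is a candidate key.
{A, B}⁺ = {A, B, C, D, E, F, G} — all of the relation — so {A, B} is a candidate key.
{B, G}⁺ = {A, B, C, D, E, F, G} — all of the relation — so {B, G} is a candidate key.
These are minimal and exhaustive — every other superkey contains one of them.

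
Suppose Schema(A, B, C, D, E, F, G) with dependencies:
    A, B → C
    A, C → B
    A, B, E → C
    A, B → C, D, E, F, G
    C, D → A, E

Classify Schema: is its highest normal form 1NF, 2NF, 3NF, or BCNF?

BCNF

Candidate keys: {A, B}, {A, C}, {C, D}. Prime attributes: {A, B, C, D}.
Every FD has a superkey on the left, so the relation is in BCNF.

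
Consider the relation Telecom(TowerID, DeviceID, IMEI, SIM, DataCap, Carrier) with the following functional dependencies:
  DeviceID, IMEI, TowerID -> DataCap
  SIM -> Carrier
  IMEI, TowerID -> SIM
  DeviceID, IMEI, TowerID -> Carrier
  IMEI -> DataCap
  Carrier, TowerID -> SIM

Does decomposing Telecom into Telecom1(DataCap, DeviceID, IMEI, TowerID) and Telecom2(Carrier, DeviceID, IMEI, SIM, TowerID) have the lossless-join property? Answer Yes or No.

Yes

Common attributes: {DeviceID, IMEI, TowerID}; their closure is {Carrier, DataCap, DeviceID, IMEI, SIM, TowerID}.
This includes all of Telecom1, so the common attributes are a superkey of Telecom1 — the join is lossless.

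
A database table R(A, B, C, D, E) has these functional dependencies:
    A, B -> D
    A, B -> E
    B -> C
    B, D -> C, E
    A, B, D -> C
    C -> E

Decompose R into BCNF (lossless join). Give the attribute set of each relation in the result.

{A, B, D}; {B, C}; {C, E}

Candidate key of the original relation: {A, B}.
{A, B, C, D, E}: {B} determines {B, C, E} here but is not a superkey — split on B -> C, E, giving {B, C, E} and {A, B, D}.
{B, C, E}: {C} determines {C, E} here but is not a superkey — split on C -> E, giving {C, E} and {B, C}.
{C, E} is in BCNF.
{B, C} is in BCNF.
{A, B, D} is in BCNF.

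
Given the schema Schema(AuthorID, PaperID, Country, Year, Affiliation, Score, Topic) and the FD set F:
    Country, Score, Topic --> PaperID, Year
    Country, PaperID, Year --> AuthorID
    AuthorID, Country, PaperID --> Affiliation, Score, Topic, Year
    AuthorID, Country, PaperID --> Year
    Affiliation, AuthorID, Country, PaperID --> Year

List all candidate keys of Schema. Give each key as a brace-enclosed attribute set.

{AuthorID, Country, PaperID}, {Country, PaperID, Year}, {Country, Score, Topic}

Attributes never on any right-hand side: {Country} — every candidate key must contain it.
{AuthorID, Country, PaperID} is a candidate key since {AuthorID, Country, PaperID}⁺ = {Affiliation, AuthorID, Country, PaperID, Score, Topic, Year} covers every attribute.
{Country, PaperID, Year} is a candidate key since {Country, PaperID, Year}⁺ = {Affiliation, AuthorID, Country, PaperID, Score, Topic, Year} covers every attribute.
{Country, Score, Topic} is a candidate key since {Country, Score, Topic}⁺ = {Affiliation, AuthorID, Country, PaperID, Score, Topic, Year} covers every attribute.
Any other superkey properly contains one of these, so there are no further candidate keys.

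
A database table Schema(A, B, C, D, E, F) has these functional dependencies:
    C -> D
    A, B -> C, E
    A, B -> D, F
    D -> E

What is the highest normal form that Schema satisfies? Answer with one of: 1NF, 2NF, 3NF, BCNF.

2NF

Candidate key: {A, B}. Prime attributes: {A, B}.
C -> D breaks BCNF: {C}⁺ = {C, D, E}, so {C} is not a superkey.
C -> D has non-prime {D} on the right and a non-superkey on the left, so 3NF fails.
No non-prime attribute depends on a proper subset of any candidate key, so 2NF holds.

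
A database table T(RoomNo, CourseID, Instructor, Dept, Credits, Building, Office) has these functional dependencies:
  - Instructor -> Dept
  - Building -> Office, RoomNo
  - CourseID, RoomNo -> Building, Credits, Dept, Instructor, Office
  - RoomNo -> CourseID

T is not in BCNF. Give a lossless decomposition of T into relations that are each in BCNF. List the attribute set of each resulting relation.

Candidate keys of the original relation: {Building}, {RoomNo}.
Within {Building, CourseID, Credits, Dept, Instructor, Office, RoomNo}: {Instructor}⁺ ∩ {Building, CourseID, Credits, Dept, Instructor, Office, RoomNo} = {Dept, Instructor}, not the whole set, so Instructor -> Dept violates BCNF; decompose into {Dept, Instructor} and {Building, CourseID, Credits, Instructor, Office, RoomNo}.
{Dept, Instructor} has no BCNF violation.
{Building, CourseID, Credits, Instructor, Office, RoomNo} has no BCNF violation.

{Building, CourseID, Credits, Instructor, Office, RoomNo}; {Dept, Instructor}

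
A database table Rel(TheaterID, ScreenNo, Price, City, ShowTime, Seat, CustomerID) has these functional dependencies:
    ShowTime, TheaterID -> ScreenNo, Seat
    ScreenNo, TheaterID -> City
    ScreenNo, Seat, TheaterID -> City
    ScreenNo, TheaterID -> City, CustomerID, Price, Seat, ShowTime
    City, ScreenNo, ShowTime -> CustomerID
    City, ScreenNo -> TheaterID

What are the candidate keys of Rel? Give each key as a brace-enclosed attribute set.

{City, ScreenNo}, {ScreenNo, TheaterID}, {ShowTime, TheaterID}

{City, ScreenNo} is a candidate key since {City, ScreenNo}⁺ = {City, CustomerID, Price, ScreenNo, Seat, ShowTime, TheaterID} covers every attribute.
{ScreenNo, TheaterID} is a candidate key since {ScreenNo, TheaterID}⁺ = {City, CustomerID, Price, ScreenNo, Seat, ShowTime, TheaterID} covers every attribute.
{ShowTime, TheaterID} is a candidate key since {ShowTime, TheaterID}⁺ = {City, CustomerID, Price, ScreenNo, Seat, ShowTime, TheaterID} covers every attribute.
These are minimal and exhaustive — every other superkey contains one of them.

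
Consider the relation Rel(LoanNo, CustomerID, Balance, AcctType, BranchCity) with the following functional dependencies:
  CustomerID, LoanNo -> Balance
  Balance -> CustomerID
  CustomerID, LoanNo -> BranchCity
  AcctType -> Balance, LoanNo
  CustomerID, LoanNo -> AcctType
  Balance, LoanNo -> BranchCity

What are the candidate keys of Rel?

{AcctType}, {Balance, LoanNo}, {CustomerID, LoanNo}

Closure of {AcctType} is {AcctType, Balance, BranchCity, CustomerID, LoanNo}, the whole schema; {AcctType} is a candidate key.
Closure of {Balance, LoanNo} is {AcctType, Balance, BranchCity, CustomerID, LoanNo}, the whole schema; {Balance, LoanNo} is a candidate key.
Closure of {CustomerID, LoanNo} is {AcctType, Balance, BranchCity, CustomerID, LoanNo}, the whole schema; {CustomerID, LoanNo} is a candidate key.
No proper subset of any of these is a key, and no other minimal superkey exists.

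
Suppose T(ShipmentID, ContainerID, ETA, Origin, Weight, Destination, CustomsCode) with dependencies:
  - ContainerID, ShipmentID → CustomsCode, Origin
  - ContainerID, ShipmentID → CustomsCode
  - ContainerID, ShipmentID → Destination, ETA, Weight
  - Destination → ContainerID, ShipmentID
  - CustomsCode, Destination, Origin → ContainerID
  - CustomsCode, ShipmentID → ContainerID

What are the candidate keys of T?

Closure of {Destination} is {ContainerID, CustomsCode, Destination, ETA, Origin, ShipmentID, Weight}, the whole schema; {Destination} is a candidate key.
Closure of {ContainerID, ShipmentID} is {ContainerID, CustomsCode, Destination, ETA, Origin, ShipmentID, Weight}, the whole schema; {ContainerID, ShipmentID} is a candidate key.
Closure of {CustomsCode, ShipmentID} is {ContainerID, CustomsCode, Destination, ETA, Origin, ShipmentID, Weight}, the whole schema; {CustomsCode, ShipmentID} is a candidate key.
No proper subset of any of these is a key, and no other minimal superkey exists.

{ContainerID, ShipmentID}, {CustomsCode, ShipmentID}, {Destination}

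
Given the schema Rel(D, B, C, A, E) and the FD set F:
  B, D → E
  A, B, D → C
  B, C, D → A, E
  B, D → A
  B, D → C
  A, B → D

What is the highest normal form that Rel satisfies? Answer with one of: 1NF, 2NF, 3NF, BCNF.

BCNF

Candidate keys: {A, B}, {B, D}. Prime attributes: {A, B, D}.
Every FD has a superkey on the left, so the relation is in BCNF.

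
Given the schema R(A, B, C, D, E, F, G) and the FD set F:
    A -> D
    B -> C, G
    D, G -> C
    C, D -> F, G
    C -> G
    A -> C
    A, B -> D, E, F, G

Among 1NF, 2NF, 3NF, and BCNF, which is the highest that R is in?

1NF

Candidate key: {A, B}. Prime attributes: {A, B}.
A -> D: {A}⁺ = {A, C, D, F, G}, which is not all of the attributes, so the left side is not a superkey — BCNF is violated.
Because {D} is non-prime and the left side of A -> D is not a superkey, the relation is not in 3NF.
The proper key subset {A} of {A, B} determines non-prime {C, D, F, G}, so the relation is not even in 2NF.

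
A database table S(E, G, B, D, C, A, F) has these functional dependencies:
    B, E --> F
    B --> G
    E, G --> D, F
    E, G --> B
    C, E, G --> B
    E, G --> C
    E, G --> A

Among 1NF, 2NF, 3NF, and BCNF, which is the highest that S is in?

Candidate keys: {B, E}, {E, G}. Prime attributes: {B, E, G}.
B --> G: {B}⁺ = {B, G}, which is not all of the attributes, so the left side is not a superkey — BCNF is violated.
Since {G} ⊆ prime attributes and every other non-superkey FD also has a prime right side, the schema is in 3NF.

3NF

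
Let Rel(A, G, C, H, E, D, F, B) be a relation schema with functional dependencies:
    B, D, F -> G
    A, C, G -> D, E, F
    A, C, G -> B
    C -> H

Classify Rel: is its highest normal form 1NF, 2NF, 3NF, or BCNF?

Candidate keys: {A, B, C, D, F}, {A, C, G}. Prime attributes: {A, B, C, D, F, G}.
B, D, F -> G breaks BCNF: {B, D, F}⁺ = {B, D, F, G}, so {B, D, F} is not a superkey.
C -> H has non-prime {H} on the right and a non-superkey on the left, so 3NF fails.
The proper key subset {C} of {A, C, G} determines non-prime {H}, so the relation is not even in 2NF.

1NF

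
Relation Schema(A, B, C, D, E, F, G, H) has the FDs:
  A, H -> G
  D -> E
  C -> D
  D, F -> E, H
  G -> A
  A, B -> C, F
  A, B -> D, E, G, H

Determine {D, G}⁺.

Start with {D, G}.
D -> E applies; add {E} → now {D, E, G}.
G -> A applies; add {A} → now {A, D, E, G}.
No further FD applies.

{A, D, E, G}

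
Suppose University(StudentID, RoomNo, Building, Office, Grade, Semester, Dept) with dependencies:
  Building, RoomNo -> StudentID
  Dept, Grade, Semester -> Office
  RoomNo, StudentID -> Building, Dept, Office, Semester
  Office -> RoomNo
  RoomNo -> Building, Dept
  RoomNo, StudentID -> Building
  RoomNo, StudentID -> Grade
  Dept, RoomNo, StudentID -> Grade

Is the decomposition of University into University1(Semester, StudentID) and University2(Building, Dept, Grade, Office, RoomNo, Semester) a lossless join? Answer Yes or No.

Common attributes: {Semester}; their closure is {Semester}.
University1 ⊄ {Semester} and University2 ⊄ {Semester}, so the split is lossy.

No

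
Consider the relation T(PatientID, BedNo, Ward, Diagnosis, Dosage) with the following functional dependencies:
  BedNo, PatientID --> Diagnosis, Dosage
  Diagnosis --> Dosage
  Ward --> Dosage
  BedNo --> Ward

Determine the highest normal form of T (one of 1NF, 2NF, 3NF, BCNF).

Candidate key: {BedNo, PatientID}. Prime attributes: {BedNo, PatientID}.
Diagnosis --> Dosage breaks BCNF: {Diagnosis}⁺ = {Diagnosis, Dosage}, so {Diagnosis} is not a superkey.
Diagnosis --> Dosage has non-prime {Dosage} on the right and a non-superkey on the left, so 3NF fails.
Since {BedNo} ⊂ {BedNo, PatientID} and {BedNo}⁺ ⊇ {Dosage, Ward} with {Dosage, Ward} non-prime, there is a partial dependency; 2NF fails.

1NF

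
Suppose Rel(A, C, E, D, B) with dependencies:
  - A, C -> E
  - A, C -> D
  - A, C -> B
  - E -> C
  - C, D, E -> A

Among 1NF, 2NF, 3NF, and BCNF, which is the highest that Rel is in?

3NF

Candidate keys: {A, C}, {A, E}, {D, E}. Prime attributes: {A, C, D, E}.
E -> C: {E}⁺ = {C, E}, which is not all of the attributes, so the left side is not a superkey — BCNF is violated.
Since {C} ⊆ prime attributes and every other non-superkey FD also has a prime right side, the schema is in 3NF.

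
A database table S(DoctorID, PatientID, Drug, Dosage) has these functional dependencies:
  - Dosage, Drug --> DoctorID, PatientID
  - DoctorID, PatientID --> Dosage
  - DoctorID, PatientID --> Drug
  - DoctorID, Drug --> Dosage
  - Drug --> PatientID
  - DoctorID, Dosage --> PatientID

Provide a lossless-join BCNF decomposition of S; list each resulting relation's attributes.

{DoctorID, Dosage, Drug}; {Drug, PatientID}

Candidate keys of the original relation: {DoctorID, Dosage}, {DoctorID, Drug}, {DoctorID, PatientID}, {Dosage, Drug}.
Within {DoctorID, Dosage, Drug, PatientID}: {Drug}⁺ ∩ {DoctorID, Dosage, Drug, PatientID} = {Drug, PatientID}, not the whole set, so Drug --> PatientID violates BCNF; decompose into {Drug, PatientID} and {DoctorID, Dosage, Drug}.
{Drug, PatientID}: every determinant is a superkey — BCNF.
{DoctorID, Dosage, Drug}: every determinant is a superkey — BCNF.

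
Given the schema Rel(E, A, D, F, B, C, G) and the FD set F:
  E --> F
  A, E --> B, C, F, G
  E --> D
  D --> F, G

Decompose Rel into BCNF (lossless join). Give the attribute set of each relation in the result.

{A, B, C, E}; {D, E}; {D, F, G}

Candidate key of the original relation: {A, E}.
In {A, B, C, D, E, F, G}, {E} is not a superkey ({E}⁺ restricted to this set is {D, E, F, G}), so split on E --> D, F, G into {D, E, F, G} and {A, B, C, E}.
In {D, E, F, G}, {D} is not a superkey ({D}⁺ restricted to this set is {D, F, G}), so split on D --> F, G into {D, F, G} and {D, E}.
{D, F, G}: every determinant is a superkey — BCNF.
{D, E}: every determinant is a superkey — BCNF.
{A, B, C, E}: every determinant is a superkey — BCNF.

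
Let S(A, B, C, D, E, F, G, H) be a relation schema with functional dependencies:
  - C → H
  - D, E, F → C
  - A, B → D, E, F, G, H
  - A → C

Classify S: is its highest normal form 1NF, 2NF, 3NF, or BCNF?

Candidate key: {A, B}. Prime attributes: {A, B}.
C → H breaks BCNF: {C}⁺ = {C, H}, so {C} is not a superkey.
Because {H} is non-prime and the left side of C → H is not a superkey, the relation is not in 3NF.
{A} is a proper subset of the key {A, B}, and {A}⁺ contains the non-prime attributes {C, H} — a partial dependency, so 2NF is violated.

1NF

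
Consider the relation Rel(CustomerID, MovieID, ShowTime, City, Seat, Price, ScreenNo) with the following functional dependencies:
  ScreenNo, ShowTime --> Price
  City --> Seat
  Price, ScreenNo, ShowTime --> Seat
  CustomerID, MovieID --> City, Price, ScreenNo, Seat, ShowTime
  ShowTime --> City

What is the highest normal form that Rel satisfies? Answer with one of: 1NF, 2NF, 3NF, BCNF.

Candidate key: {CustomerID, MovieID}. Prime attributes: {CustomerID, MovieID}.
ScreenNo, ShowTime --> Price: {ScreenNo, ShowTime}⁺ = {City, Price, ScreenNo, Seat, ShowTime}, which is not all of the attributes, so the left side is not a superkey — BCNF is violated.
ScreenNo, ShowTime --> Price has non-prime {Price} on the right and a non-superkey on the left, so 3NF fails.
No proper subset of a key has a non-prime attribute in its closure, so there is no partial dependency; 2NF holds.

2NF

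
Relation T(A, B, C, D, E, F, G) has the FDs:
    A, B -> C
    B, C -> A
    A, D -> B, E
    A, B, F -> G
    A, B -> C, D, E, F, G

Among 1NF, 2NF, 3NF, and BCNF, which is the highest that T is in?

Candidate keys: {A, B}, {A, D}, {B, C}. Prime attributes: {A, B, C, D}.
The left-hand side of every FD is a superkey, so BCNF is satisfied.

BCNF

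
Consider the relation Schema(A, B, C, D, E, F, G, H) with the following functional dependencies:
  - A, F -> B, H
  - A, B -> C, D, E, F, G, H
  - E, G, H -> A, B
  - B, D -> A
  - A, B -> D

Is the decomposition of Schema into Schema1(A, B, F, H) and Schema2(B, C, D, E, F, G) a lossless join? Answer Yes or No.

No

Schema1 ∩ Schema2 = {B, F}; its closure under F is {B, F}.
Schema1 ⊄ {B, F} and Schema2 ⊄ {B, F}, so the split is lossy.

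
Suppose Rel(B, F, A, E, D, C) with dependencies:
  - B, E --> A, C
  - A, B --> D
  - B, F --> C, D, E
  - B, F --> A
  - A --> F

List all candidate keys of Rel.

{A, B}, {B, E}, {B, F}

Attributes never on any right-hand side: {B} — every candidate key must contain it.
{A, B} is a candidate key since {A, B}⁺ = {A, B, C, D, E, F} covers every attribute.
{B, E} is a candidate key since {B, E}⁺ = {A, B, C, D, E, F} covers every attribute.
{B, F} is a candidate key since {B, F}⁺ = {A, B, C, D, E, F} covers every attribute.
These are minimal and exhaustive — every other superkey contains one of them.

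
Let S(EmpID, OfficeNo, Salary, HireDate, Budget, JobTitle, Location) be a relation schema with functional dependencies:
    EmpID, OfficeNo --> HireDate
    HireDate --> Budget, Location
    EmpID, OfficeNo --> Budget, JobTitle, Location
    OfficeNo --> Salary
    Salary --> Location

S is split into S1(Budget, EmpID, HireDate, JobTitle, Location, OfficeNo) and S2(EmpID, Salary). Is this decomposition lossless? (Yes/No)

Common attributes: {EmpID}; their closure is {EmpID}.
The closure covers neither S1 nor S2 entirely; the join is not lossless.

No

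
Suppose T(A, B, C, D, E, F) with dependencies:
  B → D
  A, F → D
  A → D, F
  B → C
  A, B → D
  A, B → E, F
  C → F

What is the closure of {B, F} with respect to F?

Start with {B, F}.
B → D applies; add {D} → now {B, D, F}.
B → C applies; add {C} → now {B, C, D, F}.
No further FD applies.

{B, C, D, F}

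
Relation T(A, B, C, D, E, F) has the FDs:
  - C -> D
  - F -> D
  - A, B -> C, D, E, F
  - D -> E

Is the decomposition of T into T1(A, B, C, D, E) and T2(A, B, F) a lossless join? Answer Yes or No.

The shared attributes are {A, B} and {A, B}⁺ = {A, B, C, D, E, F}.
Since T1 ⊆ {A, B, C, D, E, F}, the intersection is a superkey of T1; the decomposition is lossless.

Yes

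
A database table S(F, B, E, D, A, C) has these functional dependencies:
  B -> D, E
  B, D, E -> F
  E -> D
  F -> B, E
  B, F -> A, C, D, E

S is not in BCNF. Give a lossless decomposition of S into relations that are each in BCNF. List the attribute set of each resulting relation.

{A, B, C, E, F}; {D, E}

Candidate keys of the original relation: {B}, {F}.
In {A, B, C, D, E, F}, {E} is not a superkey ({E}⁺ restricted to this set is {D, E}), so split on E -> D into {D, E} and {A, B, C, E, F}.
{D, E} has no BCNF violation.
{A, B, C, E, F} has no BCNF violation.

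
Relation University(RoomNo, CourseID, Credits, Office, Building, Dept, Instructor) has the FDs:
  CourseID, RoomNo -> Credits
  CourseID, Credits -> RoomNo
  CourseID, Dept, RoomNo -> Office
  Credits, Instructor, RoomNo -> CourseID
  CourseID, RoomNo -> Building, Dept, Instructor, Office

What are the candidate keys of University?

{CourseID, Credits}⁺ = {Building, CourseID, Credits, Dept, Instructor, Office, RoomNo} — all of the relation — so {CourseID, Credits} is a candidate key.
{CourseID, RoomNo}⁺ = {Building, CourseID, Credits, Dept, Instructor, Office, RoomNo} — all of the relation — so {CourseID, RoomNo} is a candidate key.
{Credits, Instructor, RoomNo}⁺ = {Building, CourseID, Credits, Dept, Instructor, Office, RoomNo} — all of the relation — so {Credits, Instructor, RoomNo} is a candidate key.
No proper subset of any of these is a key, and no other minimal superkey exists.

{CourseID, Credits}, {CourseID, RoomNo}, {Credits, Instructor, RoomNo}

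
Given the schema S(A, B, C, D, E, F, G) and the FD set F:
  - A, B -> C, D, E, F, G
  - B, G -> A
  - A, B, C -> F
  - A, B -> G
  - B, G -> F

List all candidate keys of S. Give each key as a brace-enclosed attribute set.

{B} never appears on the right of any FD, so every key must include it.
{A, B}⁺ = {A, B, C, D, E, F, G} — all of the relation — so {A, B} is a candidate key.
{B, G}⁺ = {A, B, C, D, E, F, G} — all of the relation — so {B, G} is a candidate key.
No proper subset of any of these is a key, and no other minimal superkey exists.

{A, B}, {B, G}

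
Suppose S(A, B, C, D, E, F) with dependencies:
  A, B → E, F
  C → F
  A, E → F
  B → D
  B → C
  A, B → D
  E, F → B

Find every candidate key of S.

{A, B}, {A, E}

Attributes never on any right-hand side: {A} — every candidate key must contain it.
{A, B}⁺ = {A, B, C, D, E, F} — all of the relation — so {A, B} is a candidate key.
{A, E}⁺ = {A, B, C, D, E, F} — all of the relation — so {A, E} is a candidate key.
No proper subset of any of these is a key, and no other minimal superkey exists.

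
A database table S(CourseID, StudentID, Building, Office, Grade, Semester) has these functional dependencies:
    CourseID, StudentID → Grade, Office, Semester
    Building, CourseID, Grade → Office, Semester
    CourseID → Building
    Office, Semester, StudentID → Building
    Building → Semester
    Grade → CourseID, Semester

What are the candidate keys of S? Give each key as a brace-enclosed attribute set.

{CourseID, StudentID}, {Grade, StudentID}

No FD produces {StudentID}, so it must be in every candidate key.
Closure of {CourseID, StudentID} is {Building, CourseID, Grade, Office, Semester, StudentID}, the whole schema; {CourseID, StudentID} is a candidate key.
Closure of {Grade, StudentID} is {Building, CourseID, Grade, Office, Semester, StudentID}, the whole schema; {Grade, StudentID} is a candidate key.
Any other superkey properly contains one of these, so there are no further candidate keys.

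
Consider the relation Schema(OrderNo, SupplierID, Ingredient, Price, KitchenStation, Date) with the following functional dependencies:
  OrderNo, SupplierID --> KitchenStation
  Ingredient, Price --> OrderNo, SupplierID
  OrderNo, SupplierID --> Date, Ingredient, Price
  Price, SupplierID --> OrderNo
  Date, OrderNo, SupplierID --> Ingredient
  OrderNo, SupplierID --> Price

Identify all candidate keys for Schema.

{Ingredient, Price}⁺ = {Date, Ingredient, KitchenStation, OrderNo, Price, SupplierID} — all of the relation — so {Ingredient, Price} is a candidate key.
{OrderNo, SupplierID}⁺ = {Date, Ingredient, KitchenStation, OrderNo, Price, SupplierID} — all of the relation — so {OrderNo, SupplierID} is a candidate key.
{Price, SupplierID}⁺ = {Date, Ingredient, KitchenStation, OrderNo, Price, SupplierID} — all of the relation — so {Price, SupplierID} is a candidate key.
No proper subset of any of these is a key, and no other minimal superkey exists.

{Ingredient, Price}, {OrderNo, SupplierID}, {Price, SupplierID}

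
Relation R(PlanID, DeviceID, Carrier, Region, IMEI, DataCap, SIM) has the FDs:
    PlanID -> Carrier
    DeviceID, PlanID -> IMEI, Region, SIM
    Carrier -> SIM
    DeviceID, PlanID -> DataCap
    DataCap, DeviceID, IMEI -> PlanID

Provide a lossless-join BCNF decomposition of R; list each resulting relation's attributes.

Candidate keys of the original relation: {DataCap, DeviceID, IMEI}, {DeviceID, PlanID}.
{Carrier, DataCap, DeviceID, IMEI, PlanID, Region, SIM}: {PlanID} determines {Carrier, PlanID, SIM} here but is not a superkey — split on PlanID -> Carrier, SIM, giving {Carrier, PlanID, SIM} and {DataCap, DeviceID, IMEI, PlanID, Region}.
{Carrier, PlanID, SIM}: {Carrier} determines {Carrier, SIM} here but is not a superkey — split on Carrier -> SIM, giving {Carrier, SIM} and {Carrier, PlanID}.
{Carrier, SIM} has no BCNF violation.
{Carrier, PlanID} has no BCNF violation.
{DataCap, DeviceID, IMEI, PlanID, Region} has no BCNF violation.

{Carrier, PlanID}; {Carrier, SIM}; {DataCap, DeviceID, IMEI, PlanID, Region}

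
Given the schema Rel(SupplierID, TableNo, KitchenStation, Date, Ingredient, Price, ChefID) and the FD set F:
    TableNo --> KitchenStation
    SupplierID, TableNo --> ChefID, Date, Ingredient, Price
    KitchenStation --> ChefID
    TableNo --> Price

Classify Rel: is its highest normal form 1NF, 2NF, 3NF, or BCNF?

1NF

Candidate key: {SupplierID, TableNo}. Prime attributes: {SupplierID, TableNo}.
For TableNo --> KitchenStation we have {TableNo}⁺ = {ChefID, KitchenStation, Price, TableNo}; {TableNo} is not a superkey, so BCNF fails.
TableNo --> KitchenStation has non-prime {KitchenStation} on the right and a non-superkey on the left, so 3NF fails.
The proper key subset {TableNo} of {SupplierID, TableNo} determines non-prime {ChefID, KitchenStation, Price}, so the relation is not even in 2NF.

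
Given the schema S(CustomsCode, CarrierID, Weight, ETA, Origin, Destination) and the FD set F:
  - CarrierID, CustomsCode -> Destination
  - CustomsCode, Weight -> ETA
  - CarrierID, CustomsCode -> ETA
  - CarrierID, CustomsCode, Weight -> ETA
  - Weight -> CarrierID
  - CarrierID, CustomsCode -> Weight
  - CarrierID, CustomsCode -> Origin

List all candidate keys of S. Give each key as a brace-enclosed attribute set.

{CarrierID, CustomsCode}, {CustomsCode, Weight}

Attributes never on any right-hand side: {CustomsCode} — every candidate key must contain it.
Closure of {CarrierID, CustomsCode} is {CarrierID, CustomsCode, Destination, ETA, Origin, Weight}, the whole schema; {CarrierID, CustomsCode} is a candidate key.
Closure of {CustomsCode, Weight} is {CarrierID, CustomsCode, Destination, ETA, Origin, Weight}, the whole schema; {CustomsCode, Weight} is a candidate key.
No proper subset of any of these is a key, and no other minimal superkey exists.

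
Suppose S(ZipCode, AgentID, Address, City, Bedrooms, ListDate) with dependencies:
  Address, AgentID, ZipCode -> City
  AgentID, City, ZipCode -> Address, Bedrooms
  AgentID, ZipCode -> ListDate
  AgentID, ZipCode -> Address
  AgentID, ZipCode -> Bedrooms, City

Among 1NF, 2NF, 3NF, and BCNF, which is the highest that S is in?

Candidate key: {AgentID, ZipCode}. Prime attributes: {AgentID, ZipCode}.
The left-hand side of every FD is a superkey, so BCNF is satisfied.

BCNF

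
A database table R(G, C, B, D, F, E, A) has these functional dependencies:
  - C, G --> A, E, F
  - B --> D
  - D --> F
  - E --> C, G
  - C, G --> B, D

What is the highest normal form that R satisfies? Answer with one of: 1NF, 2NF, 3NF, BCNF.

Candidate keys: {C, G}, {E}. Prime attributes: {C, E, G}.
For B --> D we have {B}⁺ = {B, D, F}; {B} is not a superkey, so BCNF fails.
B --> D has non-prime {D} on the right and a non-superkey on the left, so 3NF fails.
No non-prime attribute depends on a proper subset of any candidate key, so 2NF holds.

2NF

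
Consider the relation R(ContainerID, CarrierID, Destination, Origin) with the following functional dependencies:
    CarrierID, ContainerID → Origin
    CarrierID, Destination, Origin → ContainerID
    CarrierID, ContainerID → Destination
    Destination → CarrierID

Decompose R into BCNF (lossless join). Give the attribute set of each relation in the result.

{CarrierID, Destination}; {ContainerID, Destination, Origin}

Candidate keys of the original relation: {CarrierID, ContainerID}, {ContainerID, Destination}, {Destination, Origin}.
{CarrierID, ContainerID, Destination, Origin}: {Destination} determines {CarrierID, Destination} here but is not a superkey — split on Destination → CarrierID, giving {CarrierID, Destination} and {ContainerID, Destination, Origin}.
{CarrierID, Destination} is in BCNF.
{ContainerID, Destination, Origin} is in BCNF.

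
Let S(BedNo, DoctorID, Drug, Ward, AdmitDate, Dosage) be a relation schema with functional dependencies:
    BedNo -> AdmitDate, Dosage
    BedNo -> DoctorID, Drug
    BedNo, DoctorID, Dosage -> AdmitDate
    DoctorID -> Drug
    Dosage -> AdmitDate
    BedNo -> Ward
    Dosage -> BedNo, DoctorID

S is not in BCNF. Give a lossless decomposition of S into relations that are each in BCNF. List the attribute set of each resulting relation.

Candidate keys of the original relation: {BedNo}, {Dosage}.
In {AdmitDate, BedNo, DoctorID, Dosage, Drug, Ward}, {DoctorID} is not a superkey ({DoctorID}⁺ restricted to this set is {DoctorID, Drug}), so split on DoctorID -> Drug into {DoctorID, Drug} and {AdmitDate, BedNo, DoctorID, Dosage, Ward}.
{DoctorID, Drug} is in BCNF.
{AdmitDate, BedNo, DoctorID, Dosage, Ward} is in BCNF.

{AdmitDate, BedNo, DoctorID, Dosage, Ward}; {DoctorID, Drug}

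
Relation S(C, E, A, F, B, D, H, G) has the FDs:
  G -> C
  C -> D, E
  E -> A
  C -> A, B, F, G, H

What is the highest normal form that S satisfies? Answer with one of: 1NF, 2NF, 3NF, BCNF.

Candidate keys: {C}, {G}. Prime attributes: {C, G}.
E -> A breaks BCNF: {E}⁺ = {A, E}, so {E} is not a superkey.
E -> A determines the non-prime attribute {A} from a non-superkey — 3NF is violated.
All keys have size 1, which rules out partial dependencies — 2NF is satisfied.

2NF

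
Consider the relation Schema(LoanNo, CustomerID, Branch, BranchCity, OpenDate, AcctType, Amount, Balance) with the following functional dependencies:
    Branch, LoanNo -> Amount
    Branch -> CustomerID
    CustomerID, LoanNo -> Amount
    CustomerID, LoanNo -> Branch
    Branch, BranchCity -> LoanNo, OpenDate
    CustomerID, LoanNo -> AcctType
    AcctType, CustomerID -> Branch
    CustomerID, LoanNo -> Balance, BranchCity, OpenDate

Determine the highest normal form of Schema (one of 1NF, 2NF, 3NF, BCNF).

3NF

Candidate keys: {AcctType, BranchCity, CustomerID}, {Branch, BranchCity}, {Branch, LoanNo}, {CustomerID, LoanNo}. Prime attributes: {AcctType, Branch, BranchCity, CustomerID, LoanNo}.
Branch -> CustomerID breaks BCNF: {Branch}⁺ = {Branch, CustomerID}, so {Branch} is not a superkey.
But every attribute on its right side ({CustomerID}) is prime, and the same holds for every other non-superkey FD, so 3NF still holds.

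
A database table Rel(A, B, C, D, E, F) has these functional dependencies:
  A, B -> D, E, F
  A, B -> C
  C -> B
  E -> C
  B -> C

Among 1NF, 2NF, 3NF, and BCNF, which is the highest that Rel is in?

Candidate keys: {A, B}, {A, C}, {A, E}. Prime attributes: {A, B, C, E}.
C -> B: {C}⁺ = {B, C}, which is not all of the attributes, so the left side is not a superkey — BCNF is violated.
But every attribute on its right side ({B}) is prime, and the same holds for every other non-superkey FD, so 3NF still holds.

3NF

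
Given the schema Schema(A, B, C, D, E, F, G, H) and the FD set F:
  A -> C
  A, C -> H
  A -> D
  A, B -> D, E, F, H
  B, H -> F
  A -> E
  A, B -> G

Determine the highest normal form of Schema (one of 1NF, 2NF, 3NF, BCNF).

Candidate key: {A, B}. Prime attributes: {A, B}.
A -> C: {A}⁺ = {A, C, D, E, H}, which is not all of the attributes, so the left side is not a superkey — BCNF is violated.
Because {C} is non-prime and the left side of A -> C is not a superkey, the relation is not in 3NF.
Since {A} ⊂ {A, B} and {A}⁺ ⊇ {C, D, E, H} with {C, D, E, H} non-prime, there is a partial dependency; 2NF fails.

1NF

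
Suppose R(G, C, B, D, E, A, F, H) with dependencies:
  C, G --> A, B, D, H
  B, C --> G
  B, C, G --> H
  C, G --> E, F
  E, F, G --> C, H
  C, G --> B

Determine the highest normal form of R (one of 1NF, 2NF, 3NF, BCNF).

BCNF

Candidate keys: {B, C}, {C, G}, {E, F, G}. Prime attributes: {B, C, E, F, G}.
Every FD has a superkey on the left, so the relation is in BCNF.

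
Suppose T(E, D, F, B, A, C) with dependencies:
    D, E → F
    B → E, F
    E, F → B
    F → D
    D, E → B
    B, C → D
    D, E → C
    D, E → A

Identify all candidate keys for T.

{B}, {D, E}, {E, F}

{B}⁺ = {A, B, C, D, E, F}, which is every attribute, so {B} is a candidate key.
{D, E}⁺ = {A, B, C, D, E, F}, which is every attribute, so {D, E} is a candidate key.
{E, F}⁺ = {A, B, C, D, E, F}, which is every attribute, so {E, F} is a candidate key.
Any other superkey properly contains one of these, so there are no further candidate keys.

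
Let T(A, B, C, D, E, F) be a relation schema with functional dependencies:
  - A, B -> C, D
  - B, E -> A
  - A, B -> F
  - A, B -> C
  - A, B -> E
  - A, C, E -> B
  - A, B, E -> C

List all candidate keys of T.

{A, B}, {A, C, E}, {B, E}

{A, B} is a candidate key since {A, B}⁺ = {A, B, C, D, E, F} covers every attribute.
{B, E} is a candidate key since {B, E}⁺ = {A, B, C, D, E, F} covers every attribute.
{A, C, E} is a candidate key since {A, C, E}⁺ = {A, B, C, D, E, F} covers every attribute.
These are minimal and exhaustive — every other superkey contains one of them.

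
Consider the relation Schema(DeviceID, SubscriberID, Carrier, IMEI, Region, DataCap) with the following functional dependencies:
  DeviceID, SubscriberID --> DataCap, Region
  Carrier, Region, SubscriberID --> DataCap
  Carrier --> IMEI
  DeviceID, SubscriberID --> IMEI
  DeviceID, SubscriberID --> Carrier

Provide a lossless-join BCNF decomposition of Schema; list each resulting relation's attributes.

{Carrier, DataCap, Region, SubscriberID}; {Carrier, DeviceID, Region, SubscriberID}; {Carrier, IMEI}

Candidate key of the original relation: {DeviceID, SubscriberID}.
In {Carrier, DataCap, DeviceID, IMEI, Region, SubscriberID}, {Carrier, Region, SubscriberID} is not a superkey ({Carrier, Region, SubscriberID}⁺ restricted to this set is {Carrier, DataCap, IMEI, Region, SubscriberID}), so split on Carrier, Region, SubscriberID --> DataCap, IMEI into {Carrier, DataCap, IMEI, Region, SubscriberID} and {Carrier, DeviceID, Region, SubscriberID}.
In {Carrier, DataCap, IMEI, Region, SubscriberID}, {Carrier} is not a superkey ({Carrier}⁺ restricted to this set is {Carrier, IMEI}), so split on Carrier --> IMEI into {Carrier, IMEI} and {Carrier, DataCap, Region, SubscriberID}.
{Carrier, IMEI} has no BCNF violation.
{Carrier, DataCap, Region, SubscriberID} has no BCNF violation.
{Carrier, DeviceID, Region, SubscriberID} has no BCNF violation.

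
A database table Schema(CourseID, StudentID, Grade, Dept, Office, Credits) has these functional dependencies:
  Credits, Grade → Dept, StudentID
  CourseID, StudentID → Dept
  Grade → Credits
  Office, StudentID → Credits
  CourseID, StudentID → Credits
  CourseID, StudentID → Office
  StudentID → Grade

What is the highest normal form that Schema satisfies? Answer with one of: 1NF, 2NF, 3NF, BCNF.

Candidate keys: {CourseID, Grade}, {CourseID, StudentID}. Prime attributes: {CourseID, Grade, StudentID}.
Credits, Grade → Dept, StudentID breaks BCNF: {Credits, Grade}⁺ = {Credits, Dept, Grade, StudentID}, so {Credits, Grade} is not a superkey.
Because {Dept} is non-prime and the left side of Credits, Grade → Dept, StudentID is not a superkey, the relation is not in 3NF.
Since {Grade} ⊂ {CourseID, Grade} and {Grade}⁺ ⊇ {Credits, Dept} with {Credits, Dept} non-prime, there is a partial dependency; 2NF fails.

1NF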